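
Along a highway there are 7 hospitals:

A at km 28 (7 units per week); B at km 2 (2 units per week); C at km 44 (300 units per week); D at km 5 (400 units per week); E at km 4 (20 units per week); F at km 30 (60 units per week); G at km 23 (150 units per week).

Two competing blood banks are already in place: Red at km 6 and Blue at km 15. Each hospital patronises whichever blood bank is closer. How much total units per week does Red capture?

The indifferent point is the midpoint (6+15)/2 = 10.5; hospitals left of it (closer to Red at 6) go to Red, those right go to Blue.
  B at 2 (w=2) → Red
  E at 4 (w=20) → Red
  D at 5 (w=400) → Red
  G at 23 (w=150) → Blue
  A at 28 (w=7) → Blue
  F at 30 (w=60) → Blue
  C at 44 (w=300) → Blue
Red captures 422; Blue captures 517.

422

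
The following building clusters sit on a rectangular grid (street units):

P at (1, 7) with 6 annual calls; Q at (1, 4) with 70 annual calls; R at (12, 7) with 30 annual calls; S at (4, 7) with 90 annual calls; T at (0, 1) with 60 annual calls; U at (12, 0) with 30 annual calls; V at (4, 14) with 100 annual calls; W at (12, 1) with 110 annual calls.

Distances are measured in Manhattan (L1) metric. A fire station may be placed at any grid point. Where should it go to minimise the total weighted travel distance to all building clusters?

Manhattan distance separates: Σwᵢ(|x−xᵢ|+|y−yᵢ|) = Σwᵢ|x−xᵢ| + Σwᵢ|y−yᵢ|, so x and y are optimised independently as 1-D weighted medians.
Total weight W = 496; half = 248.
x-coordinate, sorted with cumulative weight:
  x=0 (T, w=60) cum 60
  x=1 (P, w=6) cum 66
  x=1 (Q, w=70) cum 136
  x=4 (S, w=90) cum 226
  x=4 (V, w=100) cum 326  ← median
  x=12 (R, w=30) cum 356
  x=12 (U, w=30) cum 386
  x=12 (W, w=110) cum 496
⇒ x* = 4
y-coordinate, sorted with cumulative weight:
  y=0 (U, w=30) cum 30
  y=1 (T, w=60) cum 90
  y=1 (W, w=110) cum 200
  y=4 (Q, w=70) cum 270  ← median
  y=7 (P, w=6) cum 276
  y=7 (R, w=30) cum 306
  y=7 (S, w=90) cum 396
  y=14 (V, w=100) cum 496
⇒ y* = 4

(4, 4)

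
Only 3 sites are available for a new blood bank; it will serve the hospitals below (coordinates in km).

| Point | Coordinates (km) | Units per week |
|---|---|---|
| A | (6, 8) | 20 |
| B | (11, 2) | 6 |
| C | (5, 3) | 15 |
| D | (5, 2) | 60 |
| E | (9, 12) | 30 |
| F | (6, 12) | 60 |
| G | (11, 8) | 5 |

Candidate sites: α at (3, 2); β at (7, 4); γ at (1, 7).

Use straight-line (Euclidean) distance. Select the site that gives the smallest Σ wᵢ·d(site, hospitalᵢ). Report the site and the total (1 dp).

Total weighted distance at each candidate:
  α (3, 2): total = 1362.0
  β (7, 4): total = 1071.9
  γ (1, 7): total = 1395.6
Minimum is at β with total 1071.9 km.

β, total 1071.9 km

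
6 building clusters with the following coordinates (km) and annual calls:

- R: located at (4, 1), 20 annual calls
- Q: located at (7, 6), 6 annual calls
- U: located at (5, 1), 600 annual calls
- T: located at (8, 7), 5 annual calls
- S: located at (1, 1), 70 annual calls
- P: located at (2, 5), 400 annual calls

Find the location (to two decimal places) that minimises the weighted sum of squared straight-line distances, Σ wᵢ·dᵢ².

The minimiser of Σwᵢ‖p−pᵢ‖² is the weighted centroid p* = (Σwᵢpᵢ)/(Σwᵢ).
Σwᵢ = 1101.
Σwᵢxᵢ = 20·4 + 6·7 + 600·5 + 5·8 + 70·1 + 400·2 = 4032.
Σwᵢyᵢ = 20·1 + 6·6 + 600·1 + 5·7 + 70·1 + 400·5 = 2761.
x* = 4032/1101 = 3.66, y* = 2761/1101 = 2.51.

(3.66, 2.51)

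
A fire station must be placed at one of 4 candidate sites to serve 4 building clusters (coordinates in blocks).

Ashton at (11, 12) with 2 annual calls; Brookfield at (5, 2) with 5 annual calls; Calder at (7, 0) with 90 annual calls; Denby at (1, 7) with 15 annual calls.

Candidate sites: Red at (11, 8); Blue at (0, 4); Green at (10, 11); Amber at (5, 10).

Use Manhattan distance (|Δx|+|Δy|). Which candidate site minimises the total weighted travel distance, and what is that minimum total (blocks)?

Blue, total 1123 blocks

Total weighted distance at each candidate:
  Red (11, 8): total = 1313
  Blue (0, 4): total = 1123
  Green (10, 11): total = 1529
  Amber (5, 10): total = 1241
Minimum is at Blue with total 1123 blocks.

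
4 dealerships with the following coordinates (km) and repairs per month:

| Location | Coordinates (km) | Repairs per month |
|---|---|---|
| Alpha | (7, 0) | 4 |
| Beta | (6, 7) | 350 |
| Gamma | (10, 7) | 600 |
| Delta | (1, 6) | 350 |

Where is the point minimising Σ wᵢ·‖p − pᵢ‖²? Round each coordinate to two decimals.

The minimiser of Σwᵢ‖p−pᵢ‖² is the weighted centroid p* = (Σwᵢpᵢ)/(Σwᵢ).
Σwᵢ = 1304.
Σwᵢxᵢ = 4·7 + 350·6 + 600·10 + 350·1 = 8478.
Σwᵢyᵢ = 4·0 + 350·7 + 600·7 + 350·6 = 8750.
x* = 8478/1304 = 6.50, y* = 8750/1304 = 6.71.

(6.50, 6.71)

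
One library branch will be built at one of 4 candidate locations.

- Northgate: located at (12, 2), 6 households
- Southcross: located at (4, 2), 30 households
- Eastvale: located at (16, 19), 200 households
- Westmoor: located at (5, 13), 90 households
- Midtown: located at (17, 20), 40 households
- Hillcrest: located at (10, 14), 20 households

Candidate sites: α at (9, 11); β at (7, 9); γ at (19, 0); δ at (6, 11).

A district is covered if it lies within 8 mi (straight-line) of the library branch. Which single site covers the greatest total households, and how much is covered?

Coverage radius r = 8 mi; a point is covered iff (Δx)²+(Δy)² ≤ 8² = 64.
  α (9, 11): covers {Westmoor, Hillcrest} → 110
  β (7, 9): covers {Southcross, Westmoor, Hillcrest} → 140
  γ (19, 0): covers {Northgate} → 6
  δ (6, 11): covers {Westmoor, Hillcrest} → 110
Maximum coverage at β: 140 households.

β, covering 140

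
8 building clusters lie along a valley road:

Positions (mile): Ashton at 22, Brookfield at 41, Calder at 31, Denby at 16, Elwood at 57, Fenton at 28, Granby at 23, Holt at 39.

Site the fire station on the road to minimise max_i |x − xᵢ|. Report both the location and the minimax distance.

location 36.5, max distance 20.5

The 1-center on a line is the midpoint of the two extreme points: leftmost at 16, rightmost at 57.
Optimal location = (16 + 57)/2 = 36.5; maximum distance = (57 − 16)/2 = 20.5.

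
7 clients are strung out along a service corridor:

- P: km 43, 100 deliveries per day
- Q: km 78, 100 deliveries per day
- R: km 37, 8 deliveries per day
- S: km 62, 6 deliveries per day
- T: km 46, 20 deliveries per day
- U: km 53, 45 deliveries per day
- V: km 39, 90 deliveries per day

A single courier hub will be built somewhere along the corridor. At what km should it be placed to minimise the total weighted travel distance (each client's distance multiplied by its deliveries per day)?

x = 43

For a sum of weighted absolute distances on a line, the optimum is the weighted median (not the mean). Total weight W = 369; half-weight = 184.5.
Sort by position and accumulate weight:
  km 37 (R, w=8) → cum 8
  km 39 (V, w=90) → cum 98
  km 43 (P, w=100) → cum 198  ≥ 184.5 → median here
  km 46 (T, w=20) → cum 218
  km 53 (U, w=45) → cum 263
  km 62 (S, w=6) → cum 269
  km 78 (Q, w=100) → cum 369
Optimal location: km 43.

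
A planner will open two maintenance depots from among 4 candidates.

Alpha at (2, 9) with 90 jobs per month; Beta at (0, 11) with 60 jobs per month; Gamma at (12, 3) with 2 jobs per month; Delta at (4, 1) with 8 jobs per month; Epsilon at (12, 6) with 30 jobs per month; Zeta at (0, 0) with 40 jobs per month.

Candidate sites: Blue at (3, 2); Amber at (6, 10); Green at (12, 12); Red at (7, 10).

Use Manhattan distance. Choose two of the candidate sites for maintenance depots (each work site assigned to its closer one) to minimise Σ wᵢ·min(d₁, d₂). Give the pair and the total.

Evaluate every pair (each demand assigned to the nearer of the two):
  {Blue, Amber}: total = 1406
  {Blue, Red}: total = 1526
  {Amber, Green}: total = 1796
  {Blue, Green}: total = 1854
  {Amber, Red}: total = 1892
  {Green, Red}: total = 1994
Best pair: {Blue, Amber} with total 1406.

{Blue, Amber}, total 1406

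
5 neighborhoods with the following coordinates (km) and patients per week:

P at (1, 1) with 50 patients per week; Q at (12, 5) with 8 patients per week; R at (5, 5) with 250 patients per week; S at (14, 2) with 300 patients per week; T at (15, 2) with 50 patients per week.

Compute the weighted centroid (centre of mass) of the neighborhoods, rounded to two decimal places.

(9.64, 3.10)

The minimiser of Σwᵢ‖p−pᵢ‖² is the weighted centroid p* = (Σwᵢpᵢ)/(Σwᵢ).
Σwᵢ = 658.
Σwᵢxᵢ = 50·1 + 8·12 + 250·5 + 300·14 + 50·15 = 6346.
Σwᵢyᵢ = 50·1 + 8·5 + 250·5 + 300·2 + 50·2 = 2040.
x* = 6346/658 = 9.64, y* = 2040/658 = 3.10.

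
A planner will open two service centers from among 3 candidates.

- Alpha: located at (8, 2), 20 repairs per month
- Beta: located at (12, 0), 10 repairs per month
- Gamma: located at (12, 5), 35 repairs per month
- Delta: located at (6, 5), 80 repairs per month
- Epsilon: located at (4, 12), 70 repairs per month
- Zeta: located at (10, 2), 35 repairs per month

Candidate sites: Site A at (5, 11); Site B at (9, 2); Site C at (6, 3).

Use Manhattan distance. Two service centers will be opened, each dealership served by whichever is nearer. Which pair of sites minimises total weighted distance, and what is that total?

{Site A, Site C}, total 905

Evaluate every pair (each demand assigned to the nearer of the two):
  {Site A, Site C}: total = 905
  {Site A, Site B}: total = 935
  {Site B, Site C}: total = 1245
Best pair: {Site A, Site C} with total 905.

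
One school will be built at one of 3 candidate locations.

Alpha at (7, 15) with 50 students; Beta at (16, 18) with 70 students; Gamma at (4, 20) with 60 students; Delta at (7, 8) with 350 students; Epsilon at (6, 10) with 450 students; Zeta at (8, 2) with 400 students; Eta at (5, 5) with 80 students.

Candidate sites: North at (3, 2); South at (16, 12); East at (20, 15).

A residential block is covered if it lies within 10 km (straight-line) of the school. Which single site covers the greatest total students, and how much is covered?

North, covering 1280

Coverage radius r = 10 km; a point is covered iff (Δx)²+(Δy)² ≤ 10² = 100.
  North (3, 2): covers {Delta, Epsilon, Zeta, Eta} → 1280
  South (16, 12): covers {Alpha, Beta, Delta} → 470
  East (20, 15): covers {Beta} → 70
Maximum coverage at North: 1280 students.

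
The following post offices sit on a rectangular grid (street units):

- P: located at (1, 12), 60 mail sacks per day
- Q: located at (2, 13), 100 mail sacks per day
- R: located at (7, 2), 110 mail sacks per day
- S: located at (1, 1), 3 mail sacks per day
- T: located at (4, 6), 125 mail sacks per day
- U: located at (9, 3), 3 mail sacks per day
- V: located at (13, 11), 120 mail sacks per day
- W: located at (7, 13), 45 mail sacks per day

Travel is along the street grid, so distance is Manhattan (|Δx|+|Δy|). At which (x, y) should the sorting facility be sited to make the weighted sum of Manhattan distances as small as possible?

(4, 11)

Manhattan distance separates: Σwᵢ(|x−xᵢ|+|y−yᵢ|) = Σwᵢ|x−xᵢ| + Σwᵢ|y−yᵢ|, so x and y are optimised independently as 1-D weighted medians.
Total weight W = 566; half = 283.
x-coordinate, sorted with cumulative weight:
  x=1 (P, w=60) cum 60
  x=1 (S, w=3) cum 63
  x=2 (Q, w=100) cum 163
  x=4 (T, w=125) cum 288  ← median
  x=7 (R, w=110) cum 398
  x=7 (W, w=45) cum 443
  x=9 (U, w=3) cum 446
  x=13 (V, w=120) cum 566
⇒ x* = 4
y-coordinate, sorted with cumulative weight:
  y=1 (S, w=3) cum 3
  y=2 (R, w=110) cum 113
  y=3 (U, w=3) cum 116
  y=6 (T, w=125) cum 241
  y=11 (V, w=120) cum 361  ← median
  y=12 (P, w=60) cum 421
  y=13 (Q, w=100) cum 521
  y=13 (W, w=45) cum 566
⇒ y* = 11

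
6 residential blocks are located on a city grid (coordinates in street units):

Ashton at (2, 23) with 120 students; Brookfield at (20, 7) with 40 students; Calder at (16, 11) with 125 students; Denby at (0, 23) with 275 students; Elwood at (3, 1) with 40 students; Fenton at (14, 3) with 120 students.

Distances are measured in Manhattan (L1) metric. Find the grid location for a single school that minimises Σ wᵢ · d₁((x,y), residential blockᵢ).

(2, 23)

Manhattan distance separates: Σwᵢ(|x−xᵢ|+|y−yᵢ|) = Σwᵢ|x−xᵢ| + Σwᵢ|y−yᵢ|, so x and y are optimised independently as 1-D weighted medians.
Total weight W = 720; half = 360.
x-coordinate, sorted with cumulative weight:
  x=0 (Denby, w=275) cum 275
  x=2 (Ashton, w=120) cum 395  ← median
  x=3 (Elwood, w=40) cum 435
  x=14 (Fenton, w=120) cum 555
  x=16 (Calder, w=125) cum 680
  x=20 (Brookfield, w=40) cum 720
⇒ x* = 2
y-coordinate, sorted with cumulative weight:
  y=1 (Elwood, w=40) cum 40
  y=3 (Fenton, w=120) cum 160
  y=7 (Brookfield, w=40) cum 200
  y=11 (Calder, w=125) cum 325
  y=23 (Ashton, w=120) cum 445  ← median
  y=23 (Denby, w=275) cum 720
⇒ y* = 23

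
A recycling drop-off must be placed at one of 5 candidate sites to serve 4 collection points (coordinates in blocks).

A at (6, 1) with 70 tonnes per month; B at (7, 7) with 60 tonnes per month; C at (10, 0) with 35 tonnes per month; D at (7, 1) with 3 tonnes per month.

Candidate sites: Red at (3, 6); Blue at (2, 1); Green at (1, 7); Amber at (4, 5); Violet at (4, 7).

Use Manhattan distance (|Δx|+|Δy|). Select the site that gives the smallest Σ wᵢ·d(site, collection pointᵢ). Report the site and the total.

Amber, total 1126 blocks

Total weighted distance at each candidate:
  Red (3, 6): total = 1342
  Blue (2, 1): total = 1270
  Green (1, 7): total = 1726
  Amber (4, 5): total = 1126
  Violet (4, 7): total = 1222
Minimum is at Amber with total 1126 blocks.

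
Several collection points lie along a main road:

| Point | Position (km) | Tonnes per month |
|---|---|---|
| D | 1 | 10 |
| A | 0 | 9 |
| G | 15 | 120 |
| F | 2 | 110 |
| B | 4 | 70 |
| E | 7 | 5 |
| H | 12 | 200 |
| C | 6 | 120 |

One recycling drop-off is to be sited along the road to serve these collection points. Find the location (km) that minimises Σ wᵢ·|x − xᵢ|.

For a sum of weighted absolute distances on a line, the optimum is the weighted median (not the mean). Total weight W = 644; half-weight = 322.
Sort by position and accumulate weight:
  km 0 (A, w=9) → cum 9
  km 1 (D, w=10) → cum 19
  km 2 (F, w=110) → cum 129
  km 4 (B, w=70) → cum 199
  km 6 (C, w=120) → cum 319
  km 7 (E, w=5) → cum 324  ≥ 322 → median here
  km 12 (H, w=200) → cum 524
  km 15 (G, w=120) → cum 644
Optimal location: km 7.

x = 7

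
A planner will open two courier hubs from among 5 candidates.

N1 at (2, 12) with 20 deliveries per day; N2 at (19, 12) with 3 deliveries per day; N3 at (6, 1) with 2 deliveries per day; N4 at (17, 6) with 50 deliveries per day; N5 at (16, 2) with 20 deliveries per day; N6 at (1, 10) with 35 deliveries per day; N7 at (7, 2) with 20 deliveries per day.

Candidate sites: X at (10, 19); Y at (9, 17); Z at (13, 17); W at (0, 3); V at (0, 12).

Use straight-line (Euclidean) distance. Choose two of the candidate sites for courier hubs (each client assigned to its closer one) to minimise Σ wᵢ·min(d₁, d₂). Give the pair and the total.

{Z, V}, total 1302.1

Evaluate every pair (each demand assigned to the nearer of the two):
  {Z, V}: total = 1302.1
  {Y, V}: total = 1432.1
  {Z, W}: total = 1500.6
  {W, V}: total = 1513.1
  {X, V}: total = 1520.5
  {Y, W}: total = 1607.8
  {X, W}: total = 1679.0
  {Y, Z}: total = 1793.9
  {X, Y}: total = 1924.0
  {X, Z}: total = 1930.7
Best pair: {Z, V} with total 1302.1.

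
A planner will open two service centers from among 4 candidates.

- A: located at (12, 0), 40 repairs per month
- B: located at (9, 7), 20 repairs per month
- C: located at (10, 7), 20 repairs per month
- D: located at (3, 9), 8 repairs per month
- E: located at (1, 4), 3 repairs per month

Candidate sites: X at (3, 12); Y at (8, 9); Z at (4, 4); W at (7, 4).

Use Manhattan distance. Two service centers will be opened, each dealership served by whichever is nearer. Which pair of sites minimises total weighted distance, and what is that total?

Evaluate every pair (each demand assigned to the nearer of the two):
  {Y, W}: total = 558
  {X, W}: total = 622
  {Z, W}: total = 637
  {Y, Z}: total = 669
  {X, Y}: total = 714
  {X, Z}: total = 853
Best pair: {Y, W} with total 558.

{Y, W}, total 558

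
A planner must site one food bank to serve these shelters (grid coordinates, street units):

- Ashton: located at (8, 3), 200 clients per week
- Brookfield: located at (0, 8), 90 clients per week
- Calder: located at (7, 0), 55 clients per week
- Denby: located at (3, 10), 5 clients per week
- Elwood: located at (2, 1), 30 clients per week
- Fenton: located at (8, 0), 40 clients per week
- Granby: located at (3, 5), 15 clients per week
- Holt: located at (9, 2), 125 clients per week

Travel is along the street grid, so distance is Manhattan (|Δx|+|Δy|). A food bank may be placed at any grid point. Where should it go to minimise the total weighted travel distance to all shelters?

Manhattan distance separates: Σwᵢ(|x−xᵢ|+|y−yᵢ|) = Σwᵢ|x−xᵢ| + Σwᵢ|y−yᵢ|, so x and y are optimised independently as 1-D weighted medians.
Total weight W = 560; half = 280.
x-coordinate, sorted with cumulative weight:
  x=0 (Brookfield, w=90) cum 90
  x=2 (Elwood, w=30) cum 120
  x=3 (Denby, w=5) cum 125
  x=3 (Granby, w=15) cum 140
  x=7 (Calder, w=55) cum 195
  x=8 (Ashton, w=200) cum 395  ← median
  x=8 (Fenton, w=40) cum 435
  x=9 (Holt, w=125) cum 560
⇒ x* = 8
y-coordinate, sorted with cumulative weight:
  y=0 (Calder, w=55) cum 55
  y=0 (Fenton, w=40) cum 95
  y=1 (Elwood, w=30) cum 125
  y=2 (Holt, w=125) cum 250
  y=3 (Ashton, w=200) cum 450  ← median
  y=5 (Granby, w=15) cum 465
  y=8 (Brookfield, w=90) cum 555
  y=10 (Denby, w=5) cum 560
⇒ y* = 3

(8, 3)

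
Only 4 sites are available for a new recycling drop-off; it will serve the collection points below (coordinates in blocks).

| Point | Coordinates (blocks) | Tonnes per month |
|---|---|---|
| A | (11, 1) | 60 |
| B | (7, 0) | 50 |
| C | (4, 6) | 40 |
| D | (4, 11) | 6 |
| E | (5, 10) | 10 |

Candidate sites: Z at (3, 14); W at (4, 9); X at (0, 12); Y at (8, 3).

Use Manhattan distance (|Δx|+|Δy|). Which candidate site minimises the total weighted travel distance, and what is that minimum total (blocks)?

Total weighted distance at each candidate:
  Z (3, 14): total = 2604
  W (4, 9): total = 1652
  X (0, 12): total = 2770
  Y (8, 3): total = 952
Minimum is at Y with total 952 blocks.

Y, total 952 blocks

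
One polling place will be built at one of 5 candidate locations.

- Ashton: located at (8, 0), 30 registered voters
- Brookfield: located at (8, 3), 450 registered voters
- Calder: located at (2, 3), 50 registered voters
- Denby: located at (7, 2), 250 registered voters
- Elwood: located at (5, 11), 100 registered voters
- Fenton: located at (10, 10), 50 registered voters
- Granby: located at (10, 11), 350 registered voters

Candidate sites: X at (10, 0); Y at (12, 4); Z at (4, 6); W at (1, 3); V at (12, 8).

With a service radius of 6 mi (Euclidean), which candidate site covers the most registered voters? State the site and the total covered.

Z, covering 850

Coverage radius r = 6 mi; a point is covered iff (Δx)²+(Δy)² ≤ 6² = 36.
  X (10, 0): covers {Ashton, Brookfield, Denby} → 730
  Y (12, 4): covers {Ashton, Brookfield, Denby} → 730
  Z (4, 6): covers {Brookfield, Calder, Denby, Elwood} → 850
  W (1, 3): covers {Calder} → 50
  V (12, 8): covers {Fenton, Granby} → 400
Maximum coverage at Z: 850 registered voters.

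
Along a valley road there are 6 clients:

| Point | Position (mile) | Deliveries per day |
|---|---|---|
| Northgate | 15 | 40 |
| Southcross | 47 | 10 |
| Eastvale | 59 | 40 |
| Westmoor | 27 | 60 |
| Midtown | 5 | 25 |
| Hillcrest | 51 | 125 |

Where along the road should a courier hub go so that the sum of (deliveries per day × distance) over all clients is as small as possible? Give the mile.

x = 51

For a sum of weighted absolute distances on a line, the optimum is the weighted median (not the mean). Total weight W = 300; half-weight = 150.
Sort by position and accumulate weight:
  mile 5 (Midtown, w=25) → cum 25
  mile 15 (Northgate, w=40) → cum 65
  mile 27 (Westmoor, w=60) → cum 125
  mile 47 (Southcross, w=10) → cum 135
  mile 51 (Hillcrest, w=125) → cum 260  ≥ 150 → median here
  mile 59 (Eastvale, w=40) → cum 300
Optimal location: mile 51.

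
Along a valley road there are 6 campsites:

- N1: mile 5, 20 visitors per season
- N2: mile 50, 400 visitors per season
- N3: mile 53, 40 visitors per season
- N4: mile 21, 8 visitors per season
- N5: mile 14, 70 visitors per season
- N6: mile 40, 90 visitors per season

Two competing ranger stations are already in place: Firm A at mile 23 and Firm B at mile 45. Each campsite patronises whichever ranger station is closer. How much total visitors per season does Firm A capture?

The indifferent point is the midpoint (23+45)/2 = 34; campsites left of it (closer to Firm A at 23) go to Firm A, those right go to Firm B.
  N1 at 5 (w=20) → Firm A
  N5 at 14 (w=70) → Firm A
  N4 at 21 (w=8) → Firm A
  N6 at 40 (w=90) → Firm B
  N2 at 50 (w=400) → Firm B
  N3 at 53 (w=40) → Firm B
Firm A captures 98; Firm B captures 530.

98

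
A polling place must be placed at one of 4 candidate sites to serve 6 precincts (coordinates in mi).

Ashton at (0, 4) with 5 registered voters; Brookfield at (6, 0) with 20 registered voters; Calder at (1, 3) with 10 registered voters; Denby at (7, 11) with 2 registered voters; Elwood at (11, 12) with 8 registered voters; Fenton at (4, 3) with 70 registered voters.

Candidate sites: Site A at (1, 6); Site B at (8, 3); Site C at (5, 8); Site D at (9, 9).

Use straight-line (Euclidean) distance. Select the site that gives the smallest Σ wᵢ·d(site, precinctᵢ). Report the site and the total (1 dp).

Site B, total 554.4 mi

Total weighted distance at each candidate:
  Site A (1, 6): total = 603.3
  Site B (8, 3): total = 554.4
  Site C (5, 8): total = 679.1
  Site D (9, 9): total = 922.4
Minimum is at Site B with total 554.4 mi.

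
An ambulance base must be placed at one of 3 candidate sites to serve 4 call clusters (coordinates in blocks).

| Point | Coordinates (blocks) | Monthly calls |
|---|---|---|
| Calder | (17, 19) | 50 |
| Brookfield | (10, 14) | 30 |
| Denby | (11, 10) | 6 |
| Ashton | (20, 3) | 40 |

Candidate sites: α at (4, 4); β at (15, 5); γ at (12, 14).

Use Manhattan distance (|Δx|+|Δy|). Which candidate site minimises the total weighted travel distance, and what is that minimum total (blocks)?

Total weighted distance at each candidate:
  α (4, 4): total = 2638
  β (15, 5): total = 1554
  γ (12, 14): total = 1350
Minimum is at γ with total 1350 blocks.

γ, total 1350 blocks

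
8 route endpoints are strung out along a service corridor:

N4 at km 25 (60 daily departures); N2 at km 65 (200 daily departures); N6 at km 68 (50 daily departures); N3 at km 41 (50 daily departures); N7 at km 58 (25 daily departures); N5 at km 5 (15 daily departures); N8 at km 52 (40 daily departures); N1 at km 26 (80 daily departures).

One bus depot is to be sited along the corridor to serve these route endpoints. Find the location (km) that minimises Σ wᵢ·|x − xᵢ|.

x = 58

For a sum of weighted absolute distances on a line, the optimum is the weighted median (not the mean). Total weight W = 520; half-weight = 260.
Sort by position and accumulate weight:
  km 5 (N5, w=15) → cum 15
  km 25 (N4, w=60) → cum 75
  km 26 (N1, w=80) → cum 155
  km 41 (N3, w=50) → cum 205
  km 52 (N8, w=40) → cum 245
  km 58 (N7, w=25) → cum 270  ≥ 260 → median here
  km 65 (N2, w=200) → cum 470
  km 68 (N6, w=50) → cum 520
Optimal location: km 58.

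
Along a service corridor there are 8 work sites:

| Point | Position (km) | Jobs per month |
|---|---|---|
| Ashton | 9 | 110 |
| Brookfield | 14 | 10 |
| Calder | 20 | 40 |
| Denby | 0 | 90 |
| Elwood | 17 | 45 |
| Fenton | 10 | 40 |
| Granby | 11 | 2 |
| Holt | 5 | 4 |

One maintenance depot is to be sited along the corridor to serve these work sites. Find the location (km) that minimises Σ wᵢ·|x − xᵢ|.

For a sum of weighted absolute distances on a line, the optimum is the weighted median (not the mean). Total weight W = 341; half-weight = 170.5.
Sort by position and accumulate weight:
  km 0 (Denby, w=90) → cum 90
  km 5 (Holt, w=4) → cum 94
  km 9 (Ashton, w=110) → cum 204  ≥ 170.5 → median here
  km 10 (Fenton, w=40) → cum 244
  km 11 (Granby, w=2) → cum 246
  km 14 (Brookfield, w=10) → cum 256
  km 17 (Elwood, w=45) → cum 301
  km 20 (Calder, w=40) → cum 341
Optimal location: km 9.

x = 9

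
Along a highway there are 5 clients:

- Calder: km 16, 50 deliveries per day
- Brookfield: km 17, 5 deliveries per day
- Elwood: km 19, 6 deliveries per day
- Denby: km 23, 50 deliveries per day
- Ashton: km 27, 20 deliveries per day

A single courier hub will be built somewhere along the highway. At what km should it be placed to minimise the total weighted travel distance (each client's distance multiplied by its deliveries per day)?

For a sum of weighted absolute distances on a line, the optimum is the weighted median (not the mean). Total weight W = 131; half-weight = 65.5.
Sort by position and accumulate weight:
  km 16 (Calder, w=50) → cum 50
  km 17 (Brookfield, w=5) → cum 55
  km 19 (Elwood, w=6) → cum 61
  km 23 (Denby, w=50) → cum 111  ≥ 65.5 → median here
  km 27 (Ashton, w=20) → cum 131
Optimal location: km 23.

x = 23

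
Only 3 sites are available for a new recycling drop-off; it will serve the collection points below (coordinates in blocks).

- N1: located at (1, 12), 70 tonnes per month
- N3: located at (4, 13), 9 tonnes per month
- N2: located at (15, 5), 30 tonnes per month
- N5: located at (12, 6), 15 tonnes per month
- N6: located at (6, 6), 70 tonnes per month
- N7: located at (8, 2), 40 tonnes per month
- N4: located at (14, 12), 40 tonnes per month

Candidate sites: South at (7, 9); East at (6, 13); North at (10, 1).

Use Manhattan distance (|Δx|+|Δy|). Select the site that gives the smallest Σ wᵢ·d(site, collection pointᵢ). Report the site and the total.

Total weighted distance at each candidate:
  South (7, 9): total = 2173
  East (6, 13): total = 2513
  North (10, 1): total = 3287
Minimum is at South with total 2173 blocks.

South, total 2173 blocks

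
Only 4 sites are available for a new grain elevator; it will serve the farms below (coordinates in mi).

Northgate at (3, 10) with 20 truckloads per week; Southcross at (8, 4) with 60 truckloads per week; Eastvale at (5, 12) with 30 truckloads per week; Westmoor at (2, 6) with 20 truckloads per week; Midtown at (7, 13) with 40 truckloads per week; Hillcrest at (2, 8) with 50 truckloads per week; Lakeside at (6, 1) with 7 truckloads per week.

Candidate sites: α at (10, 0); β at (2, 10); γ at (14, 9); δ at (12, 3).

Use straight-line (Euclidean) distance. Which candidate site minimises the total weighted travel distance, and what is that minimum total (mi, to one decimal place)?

Total weighted distance at each candidate:
  α (10, 0): total = 2230.7
  β (2, 10): total = 1119.5
  γ (14, 9): total = 2225.3
  δ (12, 3): total = 2076.8
Minimum is at β with total 1119.5 mi.

β, total 1119.5 mi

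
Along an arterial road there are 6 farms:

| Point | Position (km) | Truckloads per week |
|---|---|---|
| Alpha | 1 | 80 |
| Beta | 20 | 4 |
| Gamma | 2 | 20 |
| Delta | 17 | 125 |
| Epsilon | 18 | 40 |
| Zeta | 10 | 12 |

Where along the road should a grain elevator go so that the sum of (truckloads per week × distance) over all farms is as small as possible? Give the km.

For a sum of weighted absolute distances on a line, the optimum is the weighted median (not the mean). Total weight W = 281; half-weight = 140.5.
Sort by position and accumulate weight:
  km 1 (Alpha, w=80) → cum 80
  km 2 (Gamma, w=20) → cum 100
  km 10 (Zeta, w=12) → cum 112
  km 17 (Delta, w=125) → cum 237  ≥ 140.5 → median here
  km 18 (Epsilon, w=40) → cum 277
  km 20 (Beta, w=4) → cum 281
Optimal location: km 17.

x = 17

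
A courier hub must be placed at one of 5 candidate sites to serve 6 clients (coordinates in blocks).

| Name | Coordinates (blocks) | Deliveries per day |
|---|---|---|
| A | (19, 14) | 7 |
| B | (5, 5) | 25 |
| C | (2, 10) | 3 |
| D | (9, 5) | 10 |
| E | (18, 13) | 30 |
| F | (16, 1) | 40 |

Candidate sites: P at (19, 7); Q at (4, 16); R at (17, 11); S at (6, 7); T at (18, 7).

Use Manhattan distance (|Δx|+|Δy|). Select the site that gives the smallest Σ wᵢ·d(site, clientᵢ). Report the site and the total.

T, total 1098 blocks

Total weighted distance at each candidate:
  P (19, 7): total = 1199
  Q (4, 16): total = 2193
  R (17, 11): total = 1203
  S (6, 7): total = 1466
  T (18, 7): total = 1098
Minimum is at T with total 1098 blocks.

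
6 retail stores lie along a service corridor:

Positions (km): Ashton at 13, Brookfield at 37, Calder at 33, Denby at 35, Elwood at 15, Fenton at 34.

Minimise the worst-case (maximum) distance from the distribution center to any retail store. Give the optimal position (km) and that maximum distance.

location 25, max distance 12

The 1-center on a line is the midpoint of the two extreme points: leftmost at 13, rightmost at 37.
Optimal location = (13 + 37)/2 = 25; maximum distance = (37 − 13)/2 = 12.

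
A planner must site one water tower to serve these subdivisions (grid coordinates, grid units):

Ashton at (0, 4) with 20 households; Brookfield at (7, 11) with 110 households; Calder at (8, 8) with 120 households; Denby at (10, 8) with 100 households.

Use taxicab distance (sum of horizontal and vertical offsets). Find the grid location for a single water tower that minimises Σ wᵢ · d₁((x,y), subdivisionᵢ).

(8, 8)

Manhattan distance separates: Σwᵢ(|x−xᵢ|+|y−yᵢ|) = Σwᵢ|x−xᵢ| + Σwᵢ|y−yᵢ|, so x and y are optimised independently as 1-D weighted medians.
Total weight W = 350; half = 175.
x-coordinate, sorted with cumulative weight:
  x=0 (Ashton, w=20) cum 20
  x=7 (Brookfield, w=110) cum 130
  x=8 (Calder, w=120) cum 250  ← median
  x=10 (Denby, w=100) cum 350
⇒ x* = 8
y-coordinate, sorted with cumulative weight:
  y=4 (Ashton, w=20) cum 20
  y=8 (Calder, w=120) cum 140
  y=8 (Denby, w=100) cum 240  ← median
  y=11 (Brookfield, w=110) cum 350
⇒ y* = 8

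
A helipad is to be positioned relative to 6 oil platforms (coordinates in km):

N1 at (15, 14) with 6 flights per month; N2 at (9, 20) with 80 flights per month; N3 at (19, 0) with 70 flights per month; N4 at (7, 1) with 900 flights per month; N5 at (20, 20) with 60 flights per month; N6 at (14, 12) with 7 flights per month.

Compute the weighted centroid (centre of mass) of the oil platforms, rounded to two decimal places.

The minimiser of Σwᵢ‖p−pᵢ‖² is the weighted centroid p* = (Σwᵢpᵢ)/(Σwᵢ).
Σwᵢ = 1123.
Σwᵢxᵢ = 6·15 + 80·9 + 70·19 + 900·7 + 60·20 + 7·14 = 9738.
Σwᵢyᵢ = 6·14 + 80·20 + 70·0 + 900·1 + 60·20 + 7·12 = 3868.
x* = 9738/1123 = 8.67, y* = 3868/1123 = 3.44.

(8.67, 3.44)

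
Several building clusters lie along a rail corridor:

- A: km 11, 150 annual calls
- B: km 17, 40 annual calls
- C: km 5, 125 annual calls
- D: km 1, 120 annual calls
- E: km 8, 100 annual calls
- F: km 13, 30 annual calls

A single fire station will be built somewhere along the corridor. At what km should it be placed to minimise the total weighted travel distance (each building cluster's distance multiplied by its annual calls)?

For a sum of weighted absolute distances on a line, the optimum is the weighted median (not the mean). Total weight W = 565; half-weight = 282.5.
Sort by position and accumulate weight:
  km 1 (D, w=120) → cum 120
  km 5 (C, w=125) → cum 245
  km 8 (E, w=100) → cum 345  ≥ 282.5 → median here
  km 11 (A, w=150) → cum 495
  km 13 (F, w=30) → cum 525
  km 17 (B, w=40) → cum 565
Optimal location: km 8.

x = 8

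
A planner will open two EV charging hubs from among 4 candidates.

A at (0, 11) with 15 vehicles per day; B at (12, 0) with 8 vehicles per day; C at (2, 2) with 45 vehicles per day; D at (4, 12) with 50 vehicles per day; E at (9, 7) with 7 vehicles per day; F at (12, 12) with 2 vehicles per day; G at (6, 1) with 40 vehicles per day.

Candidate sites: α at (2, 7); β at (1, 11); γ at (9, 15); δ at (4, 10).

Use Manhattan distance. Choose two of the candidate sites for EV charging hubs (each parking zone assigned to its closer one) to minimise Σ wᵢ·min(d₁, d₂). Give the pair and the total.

{α, δ}, total 1005

Evaluate every pair (each demand assigned to the nearer of the two):
  {α, δ}: total = 1005
  {α, β}: total = 1049
  {β, δ}: total = 1225
  {α, γ}: total = 1262
  {γ, δ}: total = 1277
  {β, γ}: total = 1477
Best pair: {α, δ} with total 1005.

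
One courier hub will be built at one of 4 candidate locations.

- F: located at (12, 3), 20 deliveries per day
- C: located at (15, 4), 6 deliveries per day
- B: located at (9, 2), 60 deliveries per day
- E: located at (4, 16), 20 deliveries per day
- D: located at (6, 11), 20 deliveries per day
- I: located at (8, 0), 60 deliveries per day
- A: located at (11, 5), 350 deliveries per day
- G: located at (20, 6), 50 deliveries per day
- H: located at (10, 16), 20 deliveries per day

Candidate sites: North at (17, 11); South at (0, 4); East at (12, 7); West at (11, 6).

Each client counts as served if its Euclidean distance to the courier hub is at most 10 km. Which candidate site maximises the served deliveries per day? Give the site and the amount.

East, covering 586

Coverage radius r = 10 km; a point is covered iff (Δx)²+(Δy)² ≤ 10² = 100.
  North (17, 11): covers {F, C, A, G, H} → 446
  South (0, 4): covers {B, D, I} → 140
  East (12, 7): covers {F, C, B, D, I, A, G, H} → 586
  West (11, 6): covers {F, C, B, D, I, A, G} → 566
Maximum coverage at East: 586 deliveries per day.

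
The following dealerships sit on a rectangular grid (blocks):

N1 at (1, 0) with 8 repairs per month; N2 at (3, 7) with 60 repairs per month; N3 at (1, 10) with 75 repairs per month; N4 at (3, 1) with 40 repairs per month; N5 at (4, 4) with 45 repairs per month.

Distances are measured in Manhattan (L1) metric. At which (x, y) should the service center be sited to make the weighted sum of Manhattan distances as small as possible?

Manhattan distance separates: Σwᵢ(|x−xᵢ|+|y−yᵢ|) = Σwᵢ|x−xᵢ| + Σwᵢ|y−yᵢ|, so x and y are optimised independently as 1-D weighted medians.
Total weight W = 228; half = 114.
x-coordinate, sorted with cumulative weight:
  x=1 (N1, w=8) cum 8
  x=1 (N3, w=75) cum 83
  x=3 (N2, w=60) cum 143  ← median
  x=3 (N4, w=40) cum 183
  x=4 (N5, w=45) cum 228
⇒ x* = 3
y-coordinate, sorted with cumulative weight:
  y=0 (N1, w=8) cum 8
  y=1 (N4, w=40) cum 48
  y=4 (N5, w=45) cum 93
  y=7 (N2, w=60) cum 153  ← median
  y=10 (N3, w=75) cum 228
⇒ y* = 7

(3, 7)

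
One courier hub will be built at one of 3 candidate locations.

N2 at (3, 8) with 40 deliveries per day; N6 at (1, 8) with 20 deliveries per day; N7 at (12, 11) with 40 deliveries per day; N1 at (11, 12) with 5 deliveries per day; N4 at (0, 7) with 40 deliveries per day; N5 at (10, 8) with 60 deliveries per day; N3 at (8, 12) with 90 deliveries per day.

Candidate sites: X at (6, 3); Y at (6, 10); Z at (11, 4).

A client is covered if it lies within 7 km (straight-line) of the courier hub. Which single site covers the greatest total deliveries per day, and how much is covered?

Y, covering 295

Coverage radius r = 7 km; a point is covered iff (Δx)²+(Δy)² ≤ 7² = 49.
  X (6, 3): covers {N2, N5} → 100
  Y (6, 10): covers {N2, N6, N7, N1, N4, N5, N3} → 295
  Z (11, 4): covers {N5} → 60
Maximum coverage at Y: 295 deliveries per day.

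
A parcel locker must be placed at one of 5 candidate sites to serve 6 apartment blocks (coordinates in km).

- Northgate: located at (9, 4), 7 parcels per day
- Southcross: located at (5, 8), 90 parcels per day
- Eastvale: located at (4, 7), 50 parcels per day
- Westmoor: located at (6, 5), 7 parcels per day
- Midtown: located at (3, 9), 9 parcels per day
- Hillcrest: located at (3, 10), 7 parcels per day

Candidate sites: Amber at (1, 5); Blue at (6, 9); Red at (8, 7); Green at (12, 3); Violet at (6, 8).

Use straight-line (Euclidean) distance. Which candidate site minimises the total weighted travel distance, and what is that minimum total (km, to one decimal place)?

Violet, total 311.5 km

Total weighted distance at each candidate:
  Amber (1, 5): total = 799.7
  Blue (6, 9): total = 386.7
  Red (8, 7): total = 615.8
  Green (12, 3): total = 1465.0
  Violet (6, 8): total = 311.5
Minimum is at Violet with total 311.5 km.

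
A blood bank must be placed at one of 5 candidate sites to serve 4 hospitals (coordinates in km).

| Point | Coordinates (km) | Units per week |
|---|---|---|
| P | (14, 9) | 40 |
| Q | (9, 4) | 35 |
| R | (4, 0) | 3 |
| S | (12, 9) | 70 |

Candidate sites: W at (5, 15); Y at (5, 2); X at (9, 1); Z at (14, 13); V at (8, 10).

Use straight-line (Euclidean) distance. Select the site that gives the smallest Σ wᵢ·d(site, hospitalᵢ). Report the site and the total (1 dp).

Total weighted distance at each candidate:
  W (5, 15): total = 1532.8
  Y (5, 2): total = 1312.3
  X (9, 1): total = 1095.7
  Z (14, 13): total = 882.6
  V (8, 10): total = 777.1
Minimum is at V with total 777.1 km.

V, total 777.1 km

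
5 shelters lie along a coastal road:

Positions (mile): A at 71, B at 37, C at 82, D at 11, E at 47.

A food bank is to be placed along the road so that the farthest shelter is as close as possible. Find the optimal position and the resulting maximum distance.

location 46.5, max distance 35.5

The 1-center on a line is the midpoint of the two extreme points: leftmost at 11, rightmost at 82.
Optimal location = (11 + 82)/2 = 46.5; maximum distance = (82 − 11)/2 = 35.5.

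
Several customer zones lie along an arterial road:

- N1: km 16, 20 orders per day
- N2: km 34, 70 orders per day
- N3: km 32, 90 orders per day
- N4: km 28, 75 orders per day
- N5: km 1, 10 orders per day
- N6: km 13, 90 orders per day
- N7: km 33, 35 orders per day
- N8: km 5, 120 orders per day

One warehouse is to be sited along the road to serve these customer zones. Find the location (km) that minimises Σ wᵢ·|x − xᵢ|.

x = 28

For a sum of weighted absolute distances on a line, the optimum is the weighted median (not the mean). Total weight W = 510; half-weight = 255.
Sort by position and accumulate weight:
  km 1 (N5, w=10) → cum 10
  km 5 (N8, w=120) → cum 130
  km 13 (N6, w=90) → cum 220
  km 16 (N1, w=20) → cum 240
  km 28 (N4, w=75) → cum 315  ≥ 255 → median here
  km 32 (N3, w=90) → cum 405
  km 33 (N7, w=35) → cum 440
  km 34 (N2, w=70) → cum 510
Optimal location: km 28.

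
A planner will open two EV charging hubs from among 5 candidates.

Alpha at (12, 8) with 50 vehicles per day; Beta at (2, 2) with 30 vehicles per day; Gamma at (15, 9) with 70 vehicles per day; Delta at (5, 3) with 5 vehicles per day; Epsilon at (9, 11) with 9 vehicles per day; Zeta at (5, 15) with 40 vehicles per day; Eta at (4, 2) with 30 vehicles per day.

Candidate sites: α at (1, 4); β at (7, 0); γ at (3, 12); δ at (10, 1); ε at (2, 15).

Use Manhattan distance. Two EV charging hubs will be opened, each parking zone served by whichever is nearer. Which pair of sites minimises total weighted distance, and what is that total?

{δ, ε}, total 2094

Evaluate every pair (each demand assigned to the nearer of the two):
  {δ, ε}: total = 2094
  {γ, δ}: total = 2138
  {α, γ}: total = 2228
  {α, δ}: total = 2324
  {β, γ}: total = 2348
  {β, ε}: total = 2444
  {β, δ}: total = 2524
  {α, ε}: total = 2564
  {γ, ε}: total = 2598
  {α, β}: total = 2822
Best pair: {δ, ε} with total 2094.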